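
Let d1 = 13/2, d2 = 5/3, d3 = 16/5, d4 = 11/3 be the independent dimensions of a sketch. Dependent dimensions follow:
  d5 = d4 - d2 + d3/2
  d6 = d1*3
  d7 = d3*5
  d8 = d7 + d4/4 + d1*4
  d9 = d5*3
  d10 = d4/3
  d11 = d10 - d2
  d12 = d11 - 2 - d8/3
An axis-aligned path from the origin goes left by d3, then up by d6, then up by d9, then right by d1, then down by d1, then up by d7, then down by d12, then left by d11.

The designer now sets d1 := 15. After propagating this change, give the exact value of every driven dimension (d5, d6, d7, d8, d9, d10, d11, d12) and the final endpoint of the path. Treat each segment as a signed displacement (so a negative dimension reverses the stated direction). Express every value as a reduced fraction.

d5 = 18/5
d6 = 45
d7 = 16
d8 = 923/12
d9 = 54/5
d10 = 11/9
d11 = -4/9
d12 = -337/12
endpoint = (551/45, 5093/60)

Apply edit: d1 := 15
  d5 = d4 - d2 + d3/2 = 18/5
  d6 = d1*3 = 45
  d7 = d3*5 = 16
  d8 = d7 + d4/4 + d1*4 = 923/12
  d9 = d5*3 = 54/5
  d10 = d4/3 = 11/9
  d11 = d10 - d2 = -4/9
  d12 = d11 - 2 - d8/3 = -337/12
Walk from origin (0, 0):
  seg 1: left by d3 = 16/5 → (-16/5, 0)
  seg 2: up by d6 = 45 → (-16/5, 45)
  seg 3: up by d9 = 54/5 → (-16/5, 279/5)
  seg 4: right by d1 = 15 → (59/5, 279/5)
  seg 5: down by d1 = 15 → (59/5, 204/5)
  seg 6: up by d7 = 16 → (59/5, 284/5)
  seg 7: down by d12 = -337/12 → (59/5, 5093/60)
  seg 8: left by d11 = -4/9 → (551/45, 5093/60)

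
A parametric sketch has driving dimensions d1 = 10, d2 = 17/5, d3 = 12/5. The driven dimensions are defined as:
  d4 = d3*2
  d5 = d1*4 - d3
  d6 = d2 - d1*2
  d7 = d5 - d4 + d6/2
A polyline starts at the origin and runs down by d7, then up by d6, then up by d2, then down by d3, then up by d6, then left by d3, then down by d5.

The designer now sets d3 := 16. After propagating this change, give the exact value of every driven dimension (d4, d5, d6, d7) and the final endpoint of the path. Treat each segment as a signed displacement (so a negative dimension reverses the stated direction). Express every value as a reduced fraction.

d4 = 32
d5 = 24
d6 = -83/5
d7 = -163/10
endpoint = (-16, -107/2)

Apply edit: d3 := 16
  d4 = d3*2 = 32
  d5 = d1*4 - d3 = 24
  d6 = d2 - d1*2 = -83/5
  d7 = d5 - d4 + d6/2 = -163/10
Walk from origin (0, 0):
  seg 1: down by d7 = -163/10 → (0, 163/10)
  seg 2: up by d6 = -83/5 → (0, -3/10)
  seg 3: up by d2 = 17/5 → (0, 31/10)
  seg 4: down by d3 = 16 → (0, -129/10)
  seg 5: up by d6 = -83/5 → (0, -59/2)
  seg 6: left by d3 = 16 → (-16, -59/2)
  seg 7: down by d5 = 24 → (-16, -107/2)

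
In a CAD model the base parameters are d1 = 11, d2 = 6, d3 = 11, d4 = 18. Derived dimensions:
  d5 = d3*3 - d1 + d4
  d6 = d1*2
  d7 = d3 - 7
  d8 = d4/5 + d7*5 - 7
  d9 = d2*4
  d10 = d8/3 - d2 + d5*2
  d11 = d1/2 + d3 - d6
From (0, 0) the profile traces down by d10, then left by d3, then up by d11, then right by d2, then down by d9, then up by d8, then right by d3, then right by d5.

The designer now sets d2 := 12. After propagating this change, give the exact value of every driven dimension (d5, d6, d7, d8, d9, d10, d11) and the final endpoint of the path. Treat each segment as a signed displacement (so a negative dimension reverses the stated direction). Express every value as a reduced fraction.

Apply edit: d2 := 12
  d5 = d3*3 - d1 + d4 = 40
  d6 = d1*2 = 22
  d7 = d3 - 7 = 4
  d8 = d4/5 + d7*5 - 7 = 83/5
  d9 = d2*4 = 48
  d10 = d8/3 - d2 + d5*2 = 1103/15
  d11 = d1/2 + d3 - d6 = -11/2
Walk from origin (0, 0):
  seg 1: down by d10 = 1103/15 → (0, -1103/15)
  seg 2: left by d3 = 11 → (-11, -1103/15)
  seg 3: up by d11 = -11/2 → (-11, -2371/30)
  seg 4: right by d2 = 12 → (1, -2371/30)
  seg 5: down by d9 = 48 → (1, -3811/30)
  seg 6: up by d8 = 83/5 → (1, -3313/30)
  seg 7: right by d3 = 11 → (12, -3313/30)
  seg 8: right by d5 = 40 → (52, -3313/30)

d5 = 40
d6 = 22
d7 = 4
d8 = 83/5
d9 = 48
d10 = 1103/15
d11 = -11/2
endpoint = (52, -3313/30)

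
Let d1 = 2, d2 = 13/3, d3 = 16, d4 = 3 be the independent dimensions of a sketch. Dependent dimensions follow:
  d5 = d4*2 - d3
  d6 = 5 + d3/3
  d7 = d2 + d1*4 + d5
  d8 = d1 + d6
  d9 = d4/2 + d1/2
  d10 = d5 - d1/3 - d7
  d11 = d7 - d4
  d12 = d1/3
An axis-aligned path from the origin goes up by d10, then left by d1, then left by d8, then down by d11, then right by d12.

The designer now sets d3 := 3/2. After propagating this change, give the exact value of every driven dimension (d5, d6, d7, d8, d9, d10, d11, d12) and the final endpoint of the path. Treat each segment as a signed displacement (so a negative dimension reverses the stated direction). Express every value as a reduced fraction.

d5 = 9/2
d6 = 11/2
d7 = 101/6
d8 = 15/2
d9 = 5/2
d10 = -13
d11 = 83/6
d12 = 2/3
endpoint = (-53/6, -161/6)

Apply edit: d3 := 3/2
  d5 = d4*2 - d3 = 9/2
  d6 = 5 + d3/3 = 11/2
  d7 = d2 + d1*4 + d5 = 101/6
  d8 = d1 + d6 = 15/2
  d9 = d4/2 + d1/2 = 5/2
  d10 = d5 - d1/3 - d7 = -13
  d11 = d7 - d4 = 83/6
  d12 = d1/3 = 2/3
Walk from origin (0, 0):
  seg 1: up by d10 = -13 → (0, -13)
  seg 2: left by d1 = 2 → (-2, -13)
  seg 3: left by d8 = 15/2 → (-19/2, -13)
  seg 4: down by d11 = 83/6 → (-19/2, -161/6)
  seg 5: right by d12 = 2/3 → (-53/6, -161/6)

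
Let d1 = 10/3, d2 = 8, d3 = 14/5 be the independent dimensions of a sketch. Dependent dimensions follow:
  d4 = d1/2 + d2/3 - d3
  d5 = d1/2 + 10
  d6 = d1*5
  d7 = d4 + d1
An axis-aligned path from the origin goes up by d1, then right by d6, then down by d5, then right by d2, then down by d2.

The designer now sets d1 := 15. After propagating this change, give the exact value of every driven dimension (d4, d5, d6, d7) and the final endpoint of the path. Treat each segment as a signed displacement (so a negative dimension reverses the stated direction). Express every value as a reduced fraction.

Apply edit: d1 := 15
  d4 = d1/2 + d2/3 - d3 = 221/30
  d5 = d1/2 + 10 = 35/2
  d6 = d1*5 = 75
  d7 = d4 + d1 = 671/30
Walk from origin (0, 0):
  seg 1: up by d1 = 15 → (0, 15)
  seg 2: right by d6 = 75 → (75, 15)
  seg 3: down by d5 = 35/2 → (75, -5/2)
  seg 4: right by d2 = 8 → (83, -5/2)
  seg 5: down by d2 = 8 → (83, -21/2)

d4 = 221/30
d5 = 35/2
d6 = 75
d7 = 671/30
endpoint = (83, -21/2)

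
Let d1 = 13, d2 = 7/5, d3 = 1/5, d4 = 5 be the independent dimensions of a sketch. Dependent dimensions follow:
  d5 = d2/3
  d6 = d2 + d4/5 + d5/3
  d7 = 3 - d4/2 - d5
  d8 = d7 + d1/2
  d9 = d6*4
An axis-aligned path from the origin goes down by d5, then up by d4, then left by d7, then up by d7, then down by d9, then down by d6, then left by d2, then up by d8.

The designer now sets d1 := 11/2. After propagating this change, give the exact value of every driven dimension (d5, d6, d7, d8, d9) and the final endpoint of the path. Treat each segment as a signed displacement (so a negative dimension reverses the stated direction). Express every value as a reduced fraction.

d5 = 7/15
d6 = 23/9
d7 = 1/30
d8 = 167/60
d9 = 92/9
endpoint = (-43/30, -977/180)

Apply edit: d1 := 11/2
  d5 = d2/3 = 7/15
  d6 = d2 + d4/5 + d5/3 = 23/9
  d7 = 3 - d4/2 - d5 = 1/30
  d8 = d7 + d1/2 = 167/60
  d9 = d6*4 = 92/9
Walk from origin (0, 0):
  seg 1: down by d5 = 7/15 → (0, -7/15)
  seg 2: up by d4 = 5 → (0, 68/15)
  seg 3: left by d7 = 1/30 → (-1/30, 68/15)
  seg 4: up by d7 = 1/30 → (-1/30, 137/30)
  seg 5: down by d9 = 92/9 → (-1/30, -509/90)
  seg 6: down by d6 = 23/9 → (-1/30, -739/90)
  seg 7: left by d2 = 7/5 → (-43/30, -739/90)
  seg 8: up by d8 = 167/60 → (-43/30, -977/180)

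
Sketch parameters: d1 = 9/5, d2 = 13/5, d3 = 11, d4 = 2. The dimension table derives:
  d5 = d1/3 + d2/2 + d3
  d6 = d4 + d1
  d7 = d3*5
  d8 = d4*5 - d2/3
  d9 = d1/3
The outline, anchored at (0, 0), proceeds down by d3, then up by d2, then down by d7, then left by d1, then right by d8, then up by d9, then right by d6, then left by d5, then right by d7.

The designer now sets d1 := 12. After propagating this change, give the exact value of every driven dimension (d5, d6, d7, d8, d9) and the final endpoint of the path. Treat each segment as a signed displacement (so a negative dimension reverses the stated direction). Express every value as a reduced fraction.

Apply edit: d1 := 12
  d5 = d1/3 + d2/2 + d3 = 163/10
  d6 = d4 + d1 = 14
  d7 = d3*5 = 55
  d8 = d4*5 - d2/3 = 137/15
  d9 = d1/3 = 4
Walk from origin (0, 0):
  seg 1: down by d3 = 11 → (0, -11)
  seg 2: up by d2 = 13/5 → (0, -42/5)
  seg 3: down by d7 = 55 → (0, -317/5)
  seg 4: left by d1 = 12 → (-12, -317/5)
  seg 5: right by d8 = 137/15 → (-43/15, -317/5)
  seg 6: up by d9 = 4 → (-43/15, -297/5)
  seg 7: right by d6 = 14 → (167/15, -297/5)
  seg 8: left by d5 = 163/10 → (-31/6, -297/5)
  seg 9: right by d7 = 55 → (299/6, -297/5)

d5 = 163/10
d6 = 14
d7 = 55
d8 = 137/15
d9 = 4
endpoint = (299/6, -297/5)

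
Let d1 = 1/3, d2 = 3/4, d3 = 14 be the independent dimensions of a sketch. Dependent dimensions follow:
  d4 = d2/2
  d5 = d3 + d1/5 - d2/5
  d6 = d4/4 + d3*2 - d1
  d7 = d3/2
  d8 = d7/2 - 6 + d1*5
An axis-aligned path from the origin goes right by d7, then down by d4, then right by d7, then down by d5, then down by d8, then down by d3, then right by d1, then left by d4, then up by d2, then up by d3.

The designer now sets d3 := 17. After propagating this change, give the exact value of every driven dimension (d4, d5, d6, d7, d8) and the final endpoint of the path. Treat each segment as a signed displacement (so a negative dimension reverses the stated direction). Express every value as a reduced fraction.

Apply edit: d3 := 17
  d4 = d2/2 = 3/8
  d5 = d3 + d1/5 - d2/5 = 203/12
  d6 = d4/4 + d3*2 - d1 = 3241/96
  d7 = d3/2 = 17/2
  d8 = d7/2 - 6 + d1*5 = -1/12
Walk from origin (0, 0):
  seg 1: right by d7 = 17/2 → (17/2, 0)
  seg 2: down by d4 = 3/8 → (17/2, -3/8)
  seg 3: right by d7 = 17/2 → (17, -3/8)
  seg 4: down by d5 = 203/12 → (17, -415/24)
  seg 5: down by d8 = -1/12 → (17, -413/24)
  seg 6: down by d3 = 17 → (17, -821/24)
  seg 7: right by d1 = 1/3 → (52/3, -821/24)
  seg 8: left by d4 = 3/8 → (407/24, -821/24)
  seg 9: up by d2 = 3/4 → (407/24, -803/24)
  seg 10: up by d3 = 17 → (407/24, -395/24)

d4 = 3/8
d5 = 203/12
d6 = 3241/96
d7 = 17/2
d8 = -1/12
endpoint = (407/24, -395/24)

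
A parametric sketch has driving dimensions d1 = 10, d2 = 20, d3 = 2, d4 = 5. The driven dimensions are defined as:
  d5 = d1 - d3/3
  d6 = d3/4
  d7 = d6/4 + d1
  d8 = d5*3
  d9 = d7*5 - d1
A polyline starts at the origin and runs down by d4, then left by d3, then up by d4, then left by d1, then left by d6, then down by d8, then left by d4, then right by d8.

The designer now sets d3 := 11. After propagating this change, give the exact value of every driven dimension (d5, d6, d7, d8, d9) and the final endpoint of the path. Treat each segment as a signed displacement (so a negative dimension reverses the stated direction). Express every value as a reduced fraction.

d5 = 19/3
d6 = 11/4
d7 = 171/16
d8 = 19
d9 = 695/16
endpoint = (-39/4, -19)

Apply edit: d3 := 11
  d5 = d1 - d3/3 = 19/3
  d6 = d3/4 = 11/4
  d7 = d6/4 + d1 = 171/16
  d8 = d5*3 = 19
  d9 = d7*5 - d1 = 695/16
Walk from origin (0, 0):
  seg 1: down by d4 = 5 → (0, -5)
  seg 2: left by d3 = 11 → (-11, -5)
  seg 3: up by d4 = 5 → (-11, 0)
  seg 4: left by d1 = 10 → (-21, 0)
  seg 5: left by d6 = 11/4 → (-95/4, 0)
  seg 6: down by d8 = 19 → (-95/4, -19)
  seg 7: left by d4 = 5 → (-115/4, -19)
  seg 8: right by d8 = 19 → (-39/4, -19)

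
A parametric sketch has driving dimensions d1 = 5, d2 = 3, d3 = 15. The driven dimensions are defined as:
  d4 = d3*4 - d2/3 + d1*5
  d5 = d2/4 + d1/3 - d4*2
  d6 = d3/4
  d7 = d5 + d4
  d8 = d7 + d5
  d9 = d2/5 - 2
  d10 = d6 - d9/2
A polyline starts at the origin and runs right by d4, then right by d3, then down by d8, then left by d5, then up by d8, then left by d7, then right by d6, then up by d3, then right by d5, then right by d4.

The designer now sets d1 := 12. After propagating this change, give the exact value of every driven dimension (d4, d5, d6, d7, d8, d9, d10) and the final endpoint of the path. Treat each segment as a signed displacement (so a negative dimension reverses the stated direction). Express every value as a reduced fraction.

Apply edit: d1 := 12
  d4 = d3*4 - d2/3 + d1*5 = 119
  d5 = d2/4 + d1/3 - d4*2 = -933/4
  d6 = d3/4 = 15/4
  d7 = d5 + d4 = -457/4
  d8 = d7 + d5 = -695/2
  d9 = d2/5 - 2 = -7/5
  d10 = d6 - d9/2 = 89/20
Walk from origin (0, 0):
  seg 1: right by d4 = 119 → (119, 0)
  seg 2: right by d3 = 15 → (134, 0)
  seg 3: down by d8 = -695/2 → (134, 695/2)
  seg 4: left by d5 = -933/4 → (1469/4, 695/2)
  seg 5: up by d8 = -695/2 → (1469/4, 0)
  seg 6: left by d7 = -457/4 → (963/2, 0)
  seg 7: right by d6 = 15/4 → (1941/4, 0)
  seg 8: up by d3 = 15 → (1941/4, 15)
  seg 9: right by d5 = -933/4 → (252, 15)
  seg 10: right by d4 = 119 → (371, 15)

d4 = 119
d5 = -933/4
d6 = 15/4
d7 = -457/4
d8 = -695/2
d9 = -7/5
d10 = 89/20
endpoint = (371, 15)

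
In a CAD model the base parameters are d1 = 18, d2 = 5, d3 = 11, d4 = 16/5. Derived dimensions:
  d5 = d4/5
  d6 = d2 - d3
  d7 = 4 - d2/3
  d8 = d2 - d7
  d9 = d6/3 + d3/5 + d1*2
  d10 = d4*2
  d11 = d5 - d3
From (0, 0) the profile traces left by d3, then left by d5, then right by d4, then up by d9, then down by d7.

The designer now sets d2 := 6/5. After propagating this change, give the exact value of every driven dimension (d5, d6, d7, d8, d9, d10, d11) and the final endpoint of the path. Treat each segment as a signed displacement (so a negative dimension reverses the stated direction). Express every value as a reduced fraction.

d5 = 16/25
d6 = -49/5
d7 = 18/5
d8 = -12/5
d9 = 524/15
d10 = 32/5
d11 = -259/25
endpoint = (-211/25, 94/3)

Apply edit: d2 := 6/5
  d5 = d4/5 = 16/25
  d6 = d2 - d3 = -49/5
  d7 = 4 - d2/3 = 18/5
  d8 = d2 - d7 = -12/5
  d9 = d6/3 + d3/5 + d1*2 = 524/15
  d10 = d4*2 = 32/5
  d11 = d5 - d3 = -259/25
Walk from origin (0, 0):
  seg 1: left by d3 = 11 → (-11, 0)
  seg 2: left by d5 = 16/25 → (-291/25, 0)
  seg 3: right by d4 = 16/5 → (-211/25, 0)
  seg 4: up by d9 = 524/15 → (-211/25, 524/15)
  seg 5: down by d7 = 18/5 → (-211/25, 94/3)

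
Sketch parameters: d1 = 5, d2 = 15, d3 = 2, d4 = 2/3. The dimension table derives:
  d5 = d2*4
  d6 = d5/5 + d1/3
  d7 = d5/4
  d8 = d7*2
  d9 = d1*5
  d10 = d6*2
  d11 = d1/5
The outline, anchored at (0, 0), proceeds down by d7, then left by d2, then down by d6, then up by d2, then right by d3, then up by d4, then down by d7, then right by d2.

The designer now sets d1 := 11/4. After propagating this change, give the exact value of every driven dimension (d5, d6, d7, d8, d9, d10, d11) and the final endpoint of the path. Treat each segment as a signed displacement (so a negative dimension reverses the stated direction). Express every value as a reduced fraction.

d5 = 60
d6 = 155/12
d7 = 15
d8 = 30
d9 = 55/4
d10 = 155/6
d11 = 11/20
endpoint = (2, -109/4)

Apply edit: d1 := 11/4
  d5 = d2*4 = 60
  d6 = d5/5 + d1/3 = 155/12
  d7 = d5/4 = 15
  d8 = d7*2 = 30
  d9 = d1*5 = 55/4
  d10 = d6*2 = 155/6
  d11 = d1/5 = 11/20
Walk from origin (0, 0):
  seg 1: down by d7 = 15 → (0, -15)
  seg 2: left by d2 = 15 → (-15, -15)
  seg 3: down by d6 = 155/12 → (-15, -335/12)
  seg 4: up by d2 = 15 → (-15, -155/12)
  seg 5: right by d3 = 2 → (-13, -155/12)
  seg 6: up by d4 = 2/3 → (-13, -49/4)
  seg 7: down by d7 = 15 → (-13, -109/4)
  seg 8: right by d2 = 15 → (2, -109/4)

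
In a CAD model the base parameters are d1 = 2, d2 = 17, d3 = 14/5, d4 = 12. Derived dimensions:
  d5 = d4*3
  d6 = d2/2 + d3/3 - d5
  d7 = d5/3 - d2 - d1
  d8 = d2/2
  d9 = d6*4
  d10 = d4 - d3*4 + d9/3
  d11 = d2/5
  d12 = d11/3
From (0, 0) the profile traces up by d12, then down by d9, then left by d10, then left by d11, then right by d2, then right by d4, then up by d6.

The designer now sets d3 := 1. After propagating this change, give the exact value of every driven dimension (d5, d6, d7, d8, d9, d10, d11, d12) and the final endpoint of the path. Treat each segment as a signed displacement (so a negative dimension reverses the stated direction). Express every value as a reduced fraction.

d5 = 36
d6 = -163/6
d7 = -7
d8 = 17/2
d9 = -326/3
d10 = -254/9
d11 = 17/5
d12 = 17/15
endpoint = (2422/45, 2479/30)

Apply edit: d3 := 1
  d5 = d4*3 = 36
  d6 = d2/2 + d3/3 - d5 = -163/6
  d7 = d5/3 - d2 - d1 = -7
  d8 = d2/2 = 17/2
  d9 = d6*4 = -326/3
  d10 = d4 - d3*4 + d9/3 = -254/9
  d11 = d2/5 = 17/5
  d12 = d11/3 = 17/15
Walk from origin (0, 0):
  seg 1: up by d12 = 17/15 → (0, 17/15)
  seg 2: down by d9 = -326/3 → (0, 549/5)
  seg 3: left by d10 = -254/9 → (254/9, 549/5)
  seg 4: left by d11 = 17/5 → (1117/45, 549/5)
  seg 5: right by d2 = 17 → (1882/45, 549/5)
  seg 6: right by d4 = 12 → (2422/45, 549/5)
  seg 7: up by d6 = -163/6 → (2422/45, 2479/30)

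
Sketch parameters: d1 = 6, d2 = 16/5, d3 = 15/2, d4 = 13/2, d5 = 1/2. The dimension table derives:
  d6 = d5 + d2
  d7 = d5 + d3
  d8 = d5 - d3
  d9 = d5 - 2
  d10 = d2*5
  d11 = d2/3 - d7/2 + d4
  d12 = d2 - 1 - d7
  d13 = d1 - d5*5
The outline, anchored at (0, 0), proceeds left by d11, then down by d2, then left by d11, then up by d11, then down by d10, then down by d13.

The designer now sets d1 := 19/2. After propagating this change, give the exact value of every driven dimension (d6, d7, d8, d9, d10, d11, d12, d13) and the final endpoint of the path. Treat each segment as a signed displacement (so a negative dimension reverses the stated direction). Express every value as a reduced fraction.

d6 = 37/10
d7 = 8
d8 = -7
d9 = -3/2
d10 = 16
d11 = 107/30
d12 = -29/5
d13 = 7
endpoint = (-107/15, -679/30)

Apply edit: d1 := 19/2
  d6 = d5 + d2 = 37/10
  d7 = d5 + d3 = 8
  d8 = d5 - d3 = -7
  d9 = d5 - 2 = -3/2
  d10 = d2*5 = 16
  d11 = d2/3 - d7/2 + d4 = 107/30
  d12 = d2 - 1 - d7 = -29/5
  d13 = d1 - d5*5 = 7
Walk from origin (0, 0):
  seg 1: left by d11 = 107/30 → (-107/30, 0)
  seg 2: down by d2 = 16/5 → (-107/30, -16/5)
  seg 3: left by d11 = 107/30 → (-107/15, -16/5)
  seg 4: up by d11 = 107/30 → (-107/15, 11/30)
  seg 5: down by d10 = 16 → (-107/15, -469/30)
  seg 6: down by d13 = 7 → (-107/15, -679/30)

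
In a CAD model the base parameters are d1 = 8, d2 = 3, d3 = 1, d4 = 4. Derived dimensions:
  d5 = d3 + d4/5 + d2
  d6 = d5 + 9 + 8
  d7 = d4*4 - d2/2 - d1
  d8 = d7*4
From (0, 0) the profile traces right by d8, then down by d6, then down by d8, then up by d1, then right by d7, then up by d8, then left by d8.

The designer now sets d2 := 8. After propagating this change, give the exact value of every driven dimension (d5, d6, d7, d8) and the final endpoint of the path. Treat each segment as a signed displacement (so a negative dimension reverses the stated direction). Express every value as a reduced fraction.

d5 = 49/5
d6 = 134/5
d7 = 4
d8 = 16
endpoint = (4, -94/5)

Apply edit: d2 := 8
  d5 = d3 + d4/5 + d2 = 49/5
  d6 = d5 + 9 + 8 = 134/5
  d7 = d4*4 - d2/2 - d1 = 4
  d8 = d7*4 = 16
Walk from origin (0, 0):
  seg 1: right by d8 = 16 → (16, 0)
  seg 2: down by d6 = 134/5 → (16, -134/5)
  seg 3: down by d8 = 16 → (16, -214/5)
  seg 4: up by d1 = 8 → (16, -174/5)
  seg 5: right by d7 = 4 → (20, -174/5)
  seg 6: up by d8 = 16 → (20, -94/5)
  seg 7: left by d8 = 16 → (4, -94/5)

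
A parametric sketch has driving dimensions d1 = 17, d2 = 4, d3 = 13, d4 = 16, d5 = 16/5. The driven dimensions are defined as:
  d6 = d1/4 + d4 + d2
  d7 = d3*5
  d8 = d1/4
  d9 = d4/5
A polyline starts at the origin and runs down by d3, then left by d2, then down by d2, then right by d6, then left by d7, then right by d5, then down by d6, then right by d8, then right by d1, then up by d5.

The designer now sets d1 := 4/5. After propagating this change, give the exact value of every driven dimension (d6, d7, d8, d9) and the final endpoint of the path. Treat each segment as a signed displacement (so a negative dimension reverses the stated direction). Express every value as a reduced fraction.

Apply edit: d1 := 4/5
  d6 = d1/4 + d4 + d2 = 101/5
  d7 = d3*5 = 65
  d8 = d1/4 = 1/5
  d9 = d4/5 = 16/5
Walk from origin (0, 0):
  seg 1: down by d3 = 13 → (0, -13)
  seg 2: left by d2 = 4 → (-4, -13)
  seg 3: down by d2 = 4 → (-4, -17)
  seg 4: right by d6 = 101/5 → (81/5, -17)
  seg 5: left by d7 = 65 → (-244/5, -17)
  seg 6: right by d5 = 16/5 → (-228/5, -17)
  seg 7: down by d6 = 101/5 → (-228/5, -186/5)
  seg 8: right by d8 = 1/5 → (-227/5, -186/5)
  seg 9: right by d1 = 4/5 → (-223/5, -186/5)
  seg 10: up by d5 = 16/5 → (-223/5, -34)

d6 = 101/5
d7 = 65
d8 = 1/5
d9 = 16/5
endpoint = (-223/5, -34)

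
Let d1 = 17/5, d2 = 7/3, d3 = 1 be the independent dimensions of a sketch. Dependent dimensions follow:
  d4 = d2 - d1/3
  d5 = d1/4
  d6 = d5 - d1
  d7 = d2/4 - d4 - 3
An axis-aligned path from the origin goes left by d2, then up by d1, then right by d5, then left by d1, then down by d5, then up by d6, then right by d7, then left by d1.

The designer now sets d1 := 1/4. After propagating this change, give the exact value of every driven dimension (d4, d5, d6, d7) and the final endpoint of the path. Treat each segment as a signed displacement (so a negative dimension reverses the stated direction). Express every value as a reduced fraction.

Apply edit: d1 := 1/4
  d4 = d2 - d1/3 = 9/4
  d5 = d1/4 = 1/16
  d6 = d5 - d1 = -3/16
  d7 = d2/4 - d4 - 3 = -14/3
Walk from origin (0, 0):
  seg 1: left by d2 = 7/3 → (-7/3, 0)
  seg 2: up by d1 = 1/4 → (-7/3, 1/4)
  seg 3: right by d5 = 1/16 → (-109/48, 1/4)
  seg 4: left by d1 = 1/4 → (-121/48, 1/4)
  seg 5: down by d5 = 1/16 → (-121/48, 3/16)
  seg 6: up by d6 = -3/16 → (-121/48, 0)
  seg 7: right by d7 = -14/3 → (-115/16, 0)
  seg 8: left by d1 = 1/4 → (-119/16, 0)

d4 = 9/4
d5 = 1/16
d6 = -3/16
d7 = -14/3
endpoint = (-119/16, 0)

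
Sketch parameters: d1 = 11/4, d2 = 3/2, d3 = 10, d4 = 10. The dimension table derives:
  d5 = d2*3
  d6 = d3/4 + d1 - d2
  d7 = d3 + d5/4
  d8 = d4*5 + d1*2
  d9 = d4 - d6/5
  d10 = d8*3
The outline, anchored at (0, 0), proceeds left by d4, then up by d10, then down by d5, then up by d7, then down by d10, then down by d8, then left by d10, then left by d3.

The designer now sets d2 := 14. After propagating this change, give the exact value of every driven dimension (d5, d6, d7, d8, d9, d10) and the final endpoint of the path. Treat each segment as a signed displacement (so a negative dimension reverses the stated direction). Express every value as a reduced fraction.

d5 = 42
d6 = -35/4
d7 = 41/2
d8 = 111/2
d9 = 47/4
d10 = 333/2
endpoint = (-373/2, -77)

Apply edit: d2 := 14
  d5 = d2*3 = 42
  d6 = d3/4 + d1 - d2 = -35/4
  d7 = d3 + d5/4 = 41/2
  d8 = d4*5 + d1*2 = 111/2
  d9 = d4 - d6/5 = 47/4
  d10 = d8*3 = 333/2
Walk from origin (0, 0):
  seg 1: left by d4 = 10 → (-10, 0)
  seg 2: up by d10 = 333/2 → (-10, 333/2)
  seg 3: down by d5 = 42 → (-10, 249/2)
  seg 4: up by d7 = 41/2 → (-10, 145)
  seg 5: down by d10 = 333/2 → (-10, -43/2)
  seg 6: down by d8 = 111/2 → (-10, -77)
  seg 7: left by d10 = 333/2 → (-353/2, -77)
  seg 8: left by d3 = 10 → (-373/2, -77)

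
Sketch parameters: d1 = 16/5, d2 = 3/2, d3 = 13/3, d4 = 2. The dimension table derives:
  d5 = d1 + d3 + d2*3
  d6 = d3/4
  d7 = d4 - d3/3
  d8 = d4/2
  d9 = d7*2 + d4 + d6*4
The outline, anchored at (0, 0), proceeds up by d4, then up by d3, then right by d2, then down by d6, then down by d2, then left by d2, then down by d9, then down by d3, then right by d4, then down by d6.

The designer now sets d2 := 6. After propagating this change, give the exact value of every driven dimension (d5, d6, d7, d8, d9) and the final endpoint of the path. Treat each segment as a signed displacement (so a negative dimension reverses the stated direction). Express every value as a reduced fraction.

d5 = 383/15
d6 = 13/12
d7 = 5/9
d8 = 1
d9 = 67/9
endpoint = (2, -245/18)

Apply edit: d2 := 6
  d5 = d1 + d3 + d2*3 = 383/15
  d6 = d3/4 = 13/12
  d7 = d4 - d3/3 = 5/9
  d8 = d4/2 = 1
  d9 = d7*2 + d4 + d6*4 = 67/9
Walk from origin (0, 0):
  seg 1: up by d4 = 2 → (0, 2)
  seg 2: up by d3 = 13/3 → (0, 19/3)
  seg 3: right by d2 = 6 → (6, 19/3)
  seg 4: down by d6 = 13/12 → (6, 21/4)
  seg 5: down by d2 = 6 → (6, -3/4)
  seg 6: left by d2 = 6 → (0, -3/4)
  seg 7: down by d9 = 67/9 → (0, -295/36)
  seg 8: down by d3 = 13/3 → (0, -451/36)
  seg 9: right by d4 = 2 → (2, -451/36)
  seg 10: down by d6 = 13/12 → (2, -245/18)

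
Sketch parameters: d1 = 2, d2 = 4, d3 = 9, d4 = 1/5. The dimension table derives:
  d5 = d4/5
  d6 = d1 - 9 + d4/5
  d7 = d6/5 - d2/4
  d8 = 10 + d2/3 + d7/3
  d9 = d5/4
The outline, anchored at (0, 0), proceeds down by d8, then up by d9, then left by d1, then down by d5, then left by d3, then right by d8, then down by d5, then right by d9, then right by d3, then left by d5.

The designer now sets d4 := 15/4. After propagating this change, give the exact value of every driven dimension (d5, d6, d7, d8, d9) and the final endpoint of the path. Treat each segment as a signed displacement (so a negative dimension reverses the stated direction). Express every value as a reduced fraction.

d5 = 3/4
d6 = -25/4
d7 = -9/4
d8 = 127/12
d9 = 3/16
endpoint = (385/48, -571/48)

Apply edit: d4 := 15/4
  d5 = d4/5 = 3/4
  d6 = d1 - 9 + d4/5 = -25/4
  d7 = d6/5 - d2/4 = -9/4
  d8 = 10 + d2/3 + d7/3 = 127/12
  d9 = d5/4 = 3/16
Walk from origin (0, 0):
  seg 1: down by d8 = 127/12 → (0, -127/12)
  seg 2: up by d9 = 3/16 → (0, -499/48)
  seg 3: left by d1 = 2 → (-2, -499/48)
  seg 4: down by d5 = 3/4 → (-2, -535/48)
  seg 5: left by d3 = 9 → (-11, -535/48)
  seg 6: right by d8 = 127/12 → (-5/12, -535/48)
  seg 7: down by d5 = 3/4 → (-5/12, -571/48)
  seg 8: right by d9 = 3/16 → (-11/48, -571/48)
  seg 9: right by d3 = 9 → (421/48, -571/48)
  seg 10: left by d5 = 3/4 → (385/48, -571/48)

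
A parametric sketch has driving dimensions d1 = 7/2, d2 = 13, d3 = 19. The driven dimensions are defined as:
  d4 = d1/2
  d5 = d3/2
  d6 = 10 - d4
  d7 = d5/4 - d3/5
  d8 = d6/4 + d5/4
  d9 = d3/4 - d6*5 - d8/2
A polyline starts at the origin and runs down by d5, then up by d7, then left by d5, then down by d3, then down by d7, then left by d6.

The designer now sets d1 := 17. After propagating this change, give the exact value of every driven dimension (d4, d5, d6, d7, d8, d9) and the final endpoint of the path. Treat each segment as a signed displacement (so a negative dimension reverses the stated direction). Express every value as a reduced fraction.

Apply edit: d1 := 17
  d4 = d1/2 = 17/2
  d5 = d3/2 = 19/2
  d6 = 10 - d4 = 3/2
  d7 = d5/4 - d3/5 = -57/40
  d8 = d6/4 + d5/4 = 11/4
  d9 = d3/4 - d6*5 - d8/2 = -33/8
Walk from origin (0, 0):
  seg 1: down by d5 = 19/2 → (0, -19/2)
  seg 2: up by d7 = -57/40 → (0, -437/40)
  seg 3: left by d5 = 19/2 → (-19/2, -437/40)
  seg 4: down by d3 = 19 → (-19/2, -1197/40)
  seg 5: down by d7 = -57/40 → (-19/2, -57/2)
  seg 6: left by d6 = 3/2 → (-11, -57/2)

d4 = 17/2
d5 = 19/2
d6 = 3/2
d7 = -57/40
d8 = 11/4
d9 = -33/8
endpoint = (-11, -57/2)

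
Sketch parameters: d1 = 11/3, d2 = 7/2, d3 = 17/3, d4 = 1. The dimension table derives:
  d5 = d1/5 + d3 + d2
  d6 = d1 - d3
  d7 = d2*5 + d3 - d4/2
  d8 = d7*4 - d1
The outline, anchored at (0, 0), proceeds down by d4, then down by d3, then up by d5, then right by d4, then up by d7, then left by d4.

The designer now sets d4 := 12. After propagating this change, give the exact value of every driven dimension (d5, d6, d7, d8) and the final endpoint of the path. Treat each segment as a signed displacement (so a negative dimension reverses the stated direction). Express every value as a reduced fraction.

d5 = 99/10
d6 = -2
d7 = 103/6
d8 = 65
endpoint = (0, 47/5)

Apply edit: d4 := 12
  d5 = d1/5 + d3 + d2 = 99/10
  d6 = d1 - d3 = -2
  d7 = d2*5 + d3 - d4/2 = 103/6
  d8 = d7*4 - d1 = 65
Walk from origin (0, 0):
  seg 1: down by d4 = 12 → (0, -12)
  seg 2: down by d3 = 17/3 → (0, -53/3)
  seg 3: up by d5 = 99/10 → (0, -233/30)
  seg 4: right by d4 = 12 → (12, -233/30)
  seg 5: up by d7 = 103/6 → (12, 47/5)
  seg 6: left by d4 = 12 → (0, 47/5)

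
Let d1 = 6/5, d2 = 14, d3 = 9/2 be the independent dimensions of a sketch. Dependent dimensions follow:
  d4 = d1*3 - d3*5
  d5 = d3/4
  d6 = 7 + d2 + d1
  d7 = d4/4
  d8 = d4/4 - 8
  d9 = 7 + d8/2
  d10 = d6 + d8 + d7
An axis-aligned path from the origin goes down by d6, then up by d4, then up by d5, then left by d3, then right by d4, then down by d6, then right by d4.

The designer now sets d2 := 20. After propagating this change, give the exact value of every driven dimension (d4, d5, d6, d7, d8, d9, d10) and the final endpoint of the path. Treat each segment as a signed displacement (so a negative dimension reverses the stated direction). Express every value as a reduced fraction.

Apply edit: d2 := 20
  d4 = d1*3 - d3*5 = -189/10
  d5 = d3/4 = 9/8
  d6 = 7 + d2 + d1 = 141/5
  d7 = d4/4 = -189/40
  d8 = d4/4 - 8 = -509/40
  d9 = 7 + d8/2 = 51/80
  d10 = d6 + d8 + d7 = 43/4
Walk from origin (0, 0):
  seg 1: down by d6 = 141/5 → (0, -141/5)
  seg 2: up by d4 = -189/10 → (0, -471/10)
  seg 3: up by d5 = 9/8 → (0, -1839/40)
  seg 4: left by d3 = 9/2 → (-9/2, -1839/40)
  seg 5: right by d4 = -189/10 → (-117/5, -1839/40)
  seg 6: down by d6 = 141/5 → (-117/5, -2967/40)
  seg 7: right by d4 = -189/10 → (-423/10, -2967/40)

d4 = -189/10
d5 = 9/8
d6 = 141/5
d7 = -189/40
d8 = -509/40
d9 = 51/80
d10 = 43/4
endpoint = (-423/10, -2967/40)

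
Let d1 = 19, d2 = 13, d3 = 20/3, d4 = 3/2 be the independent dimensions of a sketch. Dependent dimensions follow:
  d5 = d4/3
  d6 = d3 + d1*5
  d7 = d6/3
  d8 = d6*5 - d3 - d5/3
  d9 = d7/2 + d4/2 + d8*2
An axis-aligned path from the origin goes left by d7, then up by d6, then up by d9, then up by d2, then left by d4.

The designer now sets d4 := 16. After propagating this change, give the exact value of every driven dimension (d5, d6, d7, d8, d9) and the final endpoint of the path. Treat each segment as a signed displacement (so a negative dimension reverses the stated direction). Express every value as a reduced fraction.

Apply edit: d4 := 16
  d5 = d4/3 = 16/3
  d6 = d3 + d1*5 = 305/3
  d7 = d6/3 = 305/9
  d8 = d6*5 - d3 - d5/3 = 4499/9
  d9 = d7/2 + d4/2 + d8*2 = 18445/18
Walk from origin (0, 0):
  seg 1: left by d7 = 305/9 → (-305/9, 0)
  seg 2: up by d6 = 305/3 → (-305/9, 305/3)
  seg 3: up by d9 = 18445/18 → (-305/9, 20275/18)
  seg 4: up by d2 = 13 → (-305/9, 20509/18)
  seg 5: left by d4 = 16 → (-449/9, 20509/18)

d5 = 16/3
d6 = 305/3
d7 = 305/9
d8 = 4499/9
d9 = 18445/18
endpoint = (-449/9, 20509/18)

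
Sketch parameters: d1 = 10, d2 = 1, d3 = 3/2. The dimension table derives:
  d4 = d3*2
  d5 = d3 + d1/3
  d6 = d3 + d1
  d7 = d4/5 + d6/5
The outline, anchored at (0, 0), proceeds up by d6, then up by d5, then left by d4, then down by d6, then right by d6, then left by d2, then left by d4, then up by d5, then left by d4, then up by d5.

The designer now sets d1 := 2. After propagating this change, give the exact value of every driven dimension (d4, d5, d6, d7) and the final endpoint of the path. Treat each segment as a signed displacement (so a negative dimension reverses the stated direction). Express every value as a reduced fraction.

Apply edit: d1 := 2
  d4 = d3*2 = 3
  d5 = d3 + d1/3 = 13/6
  d6 = d3 + d1 = 7/2
  d7 = d4/5 + d6/5 = 13/10
Walk from origin (0, 0):
  seg 1: up by d6 = 7/2 → (0, 7/2)
  seg 2: up by d5 = 13/6 → (0, 17/3)
  seg 3: left by d4 = 3 → (-3, 17/3)
  seg 4: down by d6 = 7/2 → (-3, 13/6)
  seg 5: right by d6 = 7/2 → (1/2, 13/6)
  seg 6: left by d2 = 1 → (-1/2, 13/6)
  seg 7: left by d4 = 3 → (-7/2, 13/6)
  seg 8: up by d5 = 13/6 → (-7/2, 13/3)
  seg 9: left by d4 = 3 → (-13/2, 13/3)
  seg 10: up by d5 = 13/6 → (-13/2, 13/2)

d4 = 3
d5 = 13/6
d6 = 7/2
d7 = 13/10
endpoint = (-13/2, 13/2)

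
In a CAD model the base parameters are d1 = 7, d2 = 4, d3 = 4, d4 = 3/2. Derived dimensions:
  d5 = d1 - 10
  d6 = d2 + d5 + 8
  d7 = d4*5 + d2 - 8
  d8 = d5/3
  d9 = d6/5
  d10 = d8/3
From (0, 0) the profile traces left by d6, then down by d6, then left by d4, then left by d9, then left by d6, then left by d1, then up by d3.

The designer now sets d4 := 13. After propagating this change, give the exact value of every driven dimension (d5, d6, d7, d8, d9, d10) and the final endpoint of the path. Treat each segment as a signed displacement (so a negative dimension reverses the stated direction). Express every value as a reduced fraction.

d5 = -3
d6 = 9
d7 = 61
d8 = -1
d9 = 9/5
d10 = -1/3
endpoint = (-199/5, -5)

Apply edit: d4 := 13
  d5 = d1 - 10 = -3
  d6 = d2 + d5 + 8 = 9
  d7 = d4*5 + d2 - 8 = 61
  d8 = d5/3 = -1
  d9 = d6/5 = 9/5
  d10 = d8/3 = -1/3
Walk from origin (0, 0):
  seg 1: left by d6 = 9 → (-9, 0)
  seg 2: down by d6 = 9 → (-9, -9)
  seg 3: left by d4 = 13 → (-22, -9)
  seg 4: left by d9 = 9/5 → (-119/5, -9)
  seg 5: left by d6 = 9 → (-164/5, -9)
  seg 6: left by d1 = 7 → (-199/5, -9)
  seg 7: up by d3 = 4 → (-199/5, -5)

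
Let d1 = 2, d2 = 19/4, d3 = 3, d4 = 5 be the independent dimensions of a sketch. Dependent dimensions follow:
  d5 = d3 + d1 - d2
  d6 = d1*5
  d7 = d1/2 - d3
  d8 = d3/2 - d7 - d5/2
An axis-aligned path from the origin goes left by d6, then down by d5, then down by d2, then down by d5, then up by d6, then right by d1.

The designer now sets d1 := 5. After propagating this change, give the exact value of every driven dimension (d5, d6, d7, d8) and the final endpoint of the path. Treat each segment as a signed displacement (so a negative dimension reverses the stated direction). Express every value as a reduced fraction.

d5 = 13/4
d6 = 25
d7 = -1/2
d8 = 3/8
endpoint = (-20, 55/4)

Apply edit: d1 := 5
  d5 = d3 + d1 - d2 = 13/4
  d6 = d1*5 = 25
  d7 = d1/2 - d3 = -1/2
  d8 = d3/2 - d7 - d5/2 = 3/8
Walk from origin (0, 0):
  seg 1: left by d6 = 25 → (-25, 0)
  seg 2: down by d5 = 13/4 → (-25, -13/4)
  seg 3: down by d2 = 19/4 → (-25, -8)
  seg 4: down by d5 = 13/4 → (-25, -45/4)
  seg 5: up by d6 = 25 → (-25, 55/4)
  seg 6: right by d1 = 5 → (-20, 55/4)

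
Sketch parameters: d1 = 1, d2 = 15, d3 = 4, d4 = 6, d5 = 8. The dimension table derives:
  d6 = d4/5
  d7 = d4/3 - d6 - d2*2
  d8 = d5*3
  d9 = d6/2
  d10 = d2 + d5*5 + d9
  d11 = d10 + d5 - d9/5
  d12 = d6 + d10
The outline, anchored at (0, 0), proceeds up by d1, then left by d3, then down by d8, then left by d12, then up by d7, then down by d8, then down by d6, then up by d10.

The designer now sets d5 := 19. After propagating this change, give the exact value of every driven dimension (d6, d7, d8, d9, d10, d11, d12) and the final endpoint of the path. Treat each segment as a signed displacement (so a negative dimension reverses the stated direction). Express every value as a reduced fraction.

d6 = 6/5
d7 = -146/5
d8 = 57
d9 = 3/5
d10 = 553/5
d11 = 3237/25
d12 = 559/5
endpoint = (-579/5, -164/5)

Apply edit: d5 := 19
  d6 = d4/5 = 6/5
  d7 = d4/3 - d6 - d2*2 = -146/5
  d8 = d5*3 = 57
  d9 = d6/2 = 3/5
  d10 = d2 + d5*5 + d9 = 553/5
  d11 = d10 + d5 - d9/5 = 3237/25
  d12 = d6 + d10 = 559/5
Walk from origin (0, 0):
  seg 1: up by d1 = 1 → (0, 1)
  seg 2: left by d3 = 4 → (-4, 1)
  seg 3: down by d8 = 57 → (-4, -56)
  seg 4: left by d12 = 559/5 → (-579/5, -56)
  seg 5: up by d7 = -146/5 → (-579/5, -426/5)
  seg 6: down by d8 = 57 → (-579/5, -711/5)
  seg 7: down by d6 = 6/5 → (-579/5, -717/5)
  seg 8: up by d10 = 553/5 → (-579/5, -164/5)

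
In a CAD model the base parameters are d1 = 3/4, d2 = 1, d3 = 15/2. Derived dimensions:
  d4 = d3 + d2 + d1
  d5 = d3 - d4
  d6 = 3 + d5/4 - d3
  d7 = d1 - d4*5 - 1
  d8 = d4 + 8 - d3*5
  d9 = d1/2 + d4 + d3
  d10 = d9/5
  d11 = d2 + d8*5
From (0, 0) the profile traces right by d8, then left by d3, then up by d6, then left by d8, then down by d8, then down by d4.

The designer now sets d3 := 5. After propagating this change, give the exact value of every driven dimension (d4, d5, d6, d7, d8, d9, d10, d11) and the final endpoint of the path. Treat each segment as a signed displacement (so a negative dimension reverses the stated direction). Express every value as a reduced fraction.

Apply edit: d3 := 5
  d4 = d3 + d2 + d1 = 27/4
  d5 = d3 - d4 = -7/4
  d6 = 3 + d5/4 - d3 = -39/16
  d7 = d1 - d4*5 - 1 = -34
  d8 = d4 + 8 - d3*5 = -41/4
  d9 = d1/2 + d4 + d3 = 97/8
  d10 = d9/5 = 97/40
  d11 = d2 + d8*5 = -201/4
Walk from origin (0, 0):
  seg 1: right by d8 = -41/4 → (-41/4, 0)
  seg 2: left by d3 = 5 → (-61/4, 0)
  seg 3: up by d6 = -39/16 → (-61/4, -39/16)
  seg 4: left by d8 = -41/4 → (-5, -39/16)
  seg 5: down by d8 = -41/4 → (-5, 125/16)
  seg 6: down by d4 = 27/4 → (-5, 17/16)

d4 = 27/4
d5 = -7/4
d6 = -39/16
d7 = -34
d8 = -41/4
d9 = 97/8
d10 = 97/40
d11 = -201/4
endpoint = (-5, 17/16)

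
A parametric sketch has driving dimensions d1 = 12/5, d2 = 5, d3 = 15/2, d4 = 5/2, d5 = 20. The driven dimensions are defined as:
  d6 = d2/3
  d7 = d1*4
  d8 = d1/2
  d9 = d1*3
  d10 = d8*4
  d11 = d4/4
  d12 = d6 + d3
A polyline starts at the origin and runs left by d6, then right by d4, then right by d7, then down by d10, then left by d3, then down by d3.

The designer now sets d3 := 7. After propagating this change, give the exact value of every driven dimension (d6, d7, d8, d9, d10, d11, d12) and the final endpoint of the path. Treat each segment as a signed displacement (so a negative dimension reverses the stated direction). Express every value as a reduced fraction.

Apply edit: d3 := 7
  d6 = d2/3 = 5/3
  d7 = d1*4 = 48/5
  d8 = d1/2 = 6/5
  d9 = d1*3 = 36/5
  d10 = d8*4 = 24/5
  d11 = d4/4 = 5/8
  d12 = d6 + d3 = 26/3
Walk from origin (0, 0):
  seg 1: left by d6 = 5/3 → (-5/3, 0)
  seg 2: right by d4 = 5/2 → (5/6, 0)
  seg 3: right by d7 = 48/5 → (313/30, 0)
  seg 4: down by d10 = 24/5 → (313/30, -24/5)
  seg 5: left by d3 = 7 → (103/30, -24/5)
  seg 6: down by d3 = 7 → (103/30, -59/5)

d6 = 5/3
d7 = 48/5
d8 = 6/5
d9 = 36/5
d10 = 24/5
d11 = 5/8
d12 = 26/3
endpoint = (103/30, -59/5)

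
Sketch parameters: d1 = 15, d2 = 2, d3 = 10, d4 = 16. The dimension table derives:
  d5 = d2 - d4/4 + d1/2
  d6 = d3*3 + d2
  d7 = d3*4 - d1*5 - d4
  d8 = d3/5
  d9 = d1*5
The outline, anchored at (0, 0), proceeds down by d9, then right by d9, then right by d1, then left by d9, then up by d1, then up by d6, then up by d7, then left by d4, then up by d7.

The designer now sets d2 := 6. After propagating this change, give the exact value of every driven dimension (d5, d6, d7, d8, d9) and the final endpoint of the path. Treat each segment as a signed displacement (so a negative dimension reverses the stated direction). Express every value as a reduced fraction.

d5 = 19/2
d6 = 36
d7 = -51
d8 = 2
d9 = 75
endpoint = (-1, -126)

Apply edit: d2 := 6
  d5 = d2 - d4/4 + d1/2 = 19/2
  d6 = d3*3 + d2 = 36
  d7 = d3*4 - d1*5 - d4 = -51
  d8 = d3/5 = 2
  d9 = d1*5 = 75
Walk from origin (0, 0):
  seg 1: down by d9 = 75 → (0, -75)
  seg 2: right by d9 = 75 → (75, -75)
  seg 3: right by d1 = 15 → (90, -75)
  seg 4: left by d9 = 75 → (15, -75)
  seg 5: up by d1 = 15 → (15, -60)
  seg 6: up by d6 = 36 → (15, -24)
  seg 7: up by d7 = -51 → (15, -75)
  seg 8: left by d4 = 16 → (-1, -75)
  seg 9: up by d7 = -51 → (-1, -126)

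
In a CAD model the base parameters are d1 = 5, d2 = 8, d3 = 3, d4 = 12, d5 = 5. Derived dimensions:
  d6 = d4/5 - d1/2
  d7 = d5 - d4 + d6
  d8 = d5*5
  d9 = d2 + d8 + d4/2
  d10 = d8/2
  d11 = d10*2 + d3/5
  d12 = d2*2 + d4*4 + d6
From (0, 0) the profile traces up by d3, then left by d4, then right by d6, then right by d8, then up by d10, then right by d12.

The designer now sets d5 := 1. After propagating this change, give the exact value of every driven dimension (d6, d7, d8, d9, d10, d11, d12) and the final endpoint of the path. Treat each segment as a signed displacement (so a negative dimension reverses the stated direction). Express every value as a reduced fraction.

Apply edit: d5 := 1
  d6 = d4/5 - d1/2 = -1/10
  d7 = d5 - d4 + d6 = -111/10
  d8 = d5*5 = 5
  d9 = d2 + d8 + d4/2 = 19
  d10 = d8/2 = 5/2
  d11 = d10*2 + d3/5 = 28/5
  d12 = d2*2 + d4*4 + d6 = 639/10
Walk from origin (0, 0):
  seg 1: up by d3 = 3 → (0, 3)
  seg 2: left by d4 = 12 → (-12, 3)
  seg 3: right by d6 = -1/10 → (-121/10, 3)
  seg 4: right by d8 = 5 → (-71/10, 3)
  seg 5: up by d10 = 5/2 → (-71/10, 11/2)
  seg 6: right by d12 = 639/10 → (284/5, 11/2)

d6 = -1/10
d7 = -111/10
d8 = 5
d9 = 19
d10 = 5/2
d11 = 28/5
d12 = 639/10
endpoint = (284/5, 11/2)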